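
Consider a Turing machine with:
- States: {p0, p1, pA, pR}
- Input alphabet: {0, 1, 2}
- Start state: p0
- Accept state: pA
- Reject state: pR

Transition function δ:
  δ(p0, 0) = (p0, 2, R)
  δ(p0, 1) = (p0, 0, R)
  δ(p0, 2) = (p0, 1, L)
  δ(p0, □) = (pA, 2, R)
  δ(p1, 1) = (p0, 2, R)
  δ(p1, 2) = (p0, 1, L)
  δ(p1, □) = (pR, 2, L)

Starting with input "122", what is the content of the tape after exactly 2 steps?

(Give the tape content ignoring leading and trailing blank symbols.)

Execution trace:
Initial: [p0]122
Step 1: δ(p0, 1) = (p0, 0, R) → 0[p0]22
Step 2: δ(p0, 2) = (p0, 1, L) → [p0]012

After 2 steps, the tape (ignoring leading/trailing blanks) is: 012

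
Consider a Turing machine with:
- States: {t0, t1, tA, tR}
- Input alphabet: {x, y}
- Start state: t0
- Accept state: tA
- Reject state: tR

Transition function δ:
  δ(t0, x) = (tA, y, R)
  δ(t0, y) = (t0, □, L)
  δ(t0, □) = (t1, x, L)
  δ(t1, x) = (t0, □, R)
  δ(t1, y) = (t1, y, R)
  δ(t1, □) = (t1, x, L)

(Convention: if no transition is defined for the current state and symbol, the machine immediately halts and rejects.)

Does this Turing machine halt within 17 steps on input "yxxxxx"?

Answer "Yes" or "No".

Execution trace:
Initial: [t0]yxxxxx
Step 1: δ(t0, y) = (t0, □, L) → [t0]□□xxxxx
Step 2: δ(t0, □) = (t1, x, L) → [t1]□x□xxxxx
Step 3: δ(t1, □) = (t1, x, L) → [t1]□xx□xxxxx
Step 4: δ(t1, □) = (t1, x, L) → [t1]□xxx□xxxxx
Step 5: δ(t1, □) = (t1, x, L) → [t1]□xxxx□xxxxx
Step 6: δ(t1, □) = (t1, x, L) → [t1]□xxxxx□xxxxx
Step 7: δ(t1, □) = (t1, x, L) → [t1]□xxxxxx□xxxxx
Step 8: δ(t1, □) = (t1, x, L) → [t1]□xxxxxxx□xxxxx
Step 9: δ(t1, □) = (t1, x, L) → [t1]□xxxxxxxx□xxxxx
Step 10: δ(t1, □) = (t1, x, L) → [t1]□xxxxxxxxx□xxxxx
Step 11: δ(t1, □) = (t1, x, L) → [t1]□xxxxxxxxxx□xxxxx
Step 12: δ(t1, □) = (t1, x, L) → [t1]□xxxxxxxxxxx□xxxxx
Step 13: δ(t1, □) = (t1, x, L) → [t1]□xxxxxxxxxxxx□xxxxx
Step 14: δ(t1, □) = (t1, x, L) → [t1]□xxxxxxxxxxxxx□xxxxx
Step 15: δ(t1, □) = (t1, x, L) → [t1]□xxxxxxxxxxxxxx□xxxxx
Step 16: δ(t1, □) = (t1, x, L) → [t1]□xxxxxxxxxxxxxxx□xxxxx
Step 17: δ(t1, □) = (t1, x, L) → [t1]□xxxxxxxxxxxxxxxx□xxxxx

The machine has not reached a halting state after 17 steps.
The machine did not halt within the 17-step bound.

Answer: No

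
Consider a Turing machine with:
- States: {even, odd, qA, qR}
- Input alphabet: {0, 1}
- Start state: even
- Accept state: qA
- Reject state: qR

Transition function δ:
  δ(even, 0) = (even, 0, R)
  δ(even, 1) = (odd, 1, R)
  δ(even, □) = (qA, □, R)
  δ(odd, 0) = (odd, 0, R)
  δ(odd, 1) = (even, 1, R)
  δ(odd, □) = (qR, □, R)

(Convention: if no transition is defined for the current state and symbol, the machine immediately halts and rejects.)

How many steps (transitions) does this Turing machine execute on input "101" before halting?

Execution trace:
Initial: [even]101
Step 1: δ(even, 1) = (odd, 1, R) → 1[odd]01
Step 2: δ(odd, 0) = (odd, 0, R) → 10[odd]1
Step 3: δ(odd, 1) = (even, 1, R) → 101[even]□
Step 4: δ(even, □) = (qA, □, R) → 101□[qA]□

The machine reaches the accept state qA and halts.

The machine executed 4 steps before halting.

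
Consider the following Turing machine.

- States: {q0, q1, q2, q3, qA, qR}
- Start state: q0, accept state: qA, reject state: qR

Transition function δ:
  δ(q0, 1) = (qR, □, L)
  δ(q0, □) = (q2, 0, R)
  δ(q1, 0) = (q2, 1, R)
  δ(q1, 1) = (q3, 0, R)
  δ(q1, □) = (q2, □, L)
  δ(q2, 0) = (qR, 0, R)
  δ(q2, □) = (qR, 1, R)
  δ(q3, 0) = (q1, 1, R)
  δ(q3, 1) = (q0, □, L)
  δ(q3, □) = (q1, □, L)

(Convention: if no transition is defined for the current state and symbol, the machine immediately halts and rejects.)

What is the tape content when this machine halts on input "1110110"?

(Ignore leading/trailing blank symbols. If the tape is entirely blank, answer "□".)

Execution trace:
Initial: [q0]1110110
Step 1: δ(q0, 1) = (qR, □, L) → [qR]□□110110

The machine reaches the reject state qR and halts.

Final tape (ignoring leading/trailing blanks): 110110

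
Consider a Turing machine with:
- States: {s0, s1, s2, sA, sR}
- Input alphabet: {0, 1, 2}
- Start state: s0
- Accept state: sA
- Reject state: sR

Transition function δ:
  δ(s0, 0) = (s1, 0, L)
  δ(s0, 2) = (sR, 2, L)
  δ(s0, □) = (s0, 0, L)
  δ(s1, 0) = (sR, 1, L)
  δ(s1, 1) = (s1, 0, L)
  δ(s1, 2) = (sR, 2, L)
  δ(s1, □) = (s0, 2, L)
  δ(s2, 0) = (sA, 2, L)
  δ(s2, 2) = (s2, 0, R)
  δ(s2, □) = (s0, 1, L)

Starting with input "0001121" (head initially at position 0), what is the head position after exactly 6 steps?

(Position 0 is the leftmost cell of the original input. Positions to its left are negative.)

Execution trace (head position shown):
Step 0: [s0]0001121  (head at position 0)
Step 1: move left → [s1]□0001121  (head at position -1)
Step 2: move left → [s0]□20001121  (head at position -2)
Step 3: move left → [s0]□020001121  (head at position -3)
Step 4: move left → [s0]□0020001121  (head at position -4)
Step 5: move left → [s0]□00020001121  (head at position -5)
Step 6: move left → [s0]□000020001121  (head at position -6)

After 6 steps, the head is at position -6.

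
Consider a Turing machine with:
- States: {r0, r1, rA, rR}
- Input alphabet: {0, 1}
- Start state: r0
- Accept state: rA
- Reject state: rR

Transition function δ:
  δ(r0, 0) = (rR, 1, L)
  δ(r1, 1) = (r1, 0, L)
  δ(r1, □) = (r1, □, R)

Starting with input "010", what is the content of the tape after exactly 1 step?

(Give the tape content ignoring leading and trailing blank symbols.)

Execution trace:
Initial: [r0]010
Step 1: δ(r0, 0) = (rR, 1, L) → [rR]□110

The machine reaches the reject state rR and halts.

After 1 step, the tape (ignoring leading/trailing blanks) is: 110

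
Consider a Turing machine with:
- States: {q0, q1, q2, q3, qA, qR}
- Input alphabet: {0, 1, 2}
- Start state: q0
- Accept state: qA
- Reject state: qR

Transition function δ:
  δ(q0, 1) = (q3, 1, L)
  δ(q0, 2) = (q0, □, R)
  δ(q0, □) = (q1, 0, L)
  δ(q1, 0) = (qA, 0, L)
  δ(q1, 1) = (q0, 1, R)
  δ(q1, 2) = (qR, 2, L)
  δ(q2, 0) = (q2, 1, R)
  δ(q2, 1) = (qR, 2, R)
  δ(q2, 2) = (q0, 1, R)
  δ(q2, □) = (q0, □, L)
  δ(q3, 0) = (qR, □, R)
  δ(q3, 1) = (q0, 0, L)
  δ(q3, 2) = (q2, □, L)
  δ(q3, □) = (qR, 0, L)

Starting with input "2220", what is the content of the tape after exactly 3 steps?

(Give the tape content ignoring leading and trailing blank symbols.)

Execution trace:
Initial: [q0]2220
Step 1: δ(q0, 2) = (q0, □, R) → □[q0]220
Step 2: δ(q0, 2) = (q0, □, R) → □□[q0]20
Step 3: δ(q0, 2) = (q0, □, R) → □□□[q0]0

No transition is defined for δ(q0, 0). By convention the machine halts and rejects.

After 3 steps, the tape (ignoring leading/trailing blanks) is: 0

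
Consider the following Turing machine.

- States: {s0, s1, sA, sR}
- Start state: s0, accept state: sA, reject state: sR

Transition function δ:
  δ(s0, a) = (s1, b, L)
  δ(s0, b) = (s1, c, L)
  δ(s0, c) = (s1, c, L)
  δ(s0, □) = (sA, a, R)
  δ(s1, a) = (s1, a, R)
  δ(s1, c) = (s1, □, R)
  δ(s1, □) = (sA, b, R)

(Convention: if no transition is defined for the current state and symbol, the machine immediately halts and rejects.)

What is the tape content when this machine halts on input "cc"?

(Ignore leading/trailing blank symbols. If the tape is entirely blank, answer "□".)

Execution trace:
Initial: [s0]cc
Step 1: δ(s0, c) = (s1, c, L) → [s1]□cc
Step 2: δ(s1, □) = (sA, b, R) → b[sA]cc

The machine reaches the accept state sA and halts.

Final tape (ignoring leading/trailing blanks): bcc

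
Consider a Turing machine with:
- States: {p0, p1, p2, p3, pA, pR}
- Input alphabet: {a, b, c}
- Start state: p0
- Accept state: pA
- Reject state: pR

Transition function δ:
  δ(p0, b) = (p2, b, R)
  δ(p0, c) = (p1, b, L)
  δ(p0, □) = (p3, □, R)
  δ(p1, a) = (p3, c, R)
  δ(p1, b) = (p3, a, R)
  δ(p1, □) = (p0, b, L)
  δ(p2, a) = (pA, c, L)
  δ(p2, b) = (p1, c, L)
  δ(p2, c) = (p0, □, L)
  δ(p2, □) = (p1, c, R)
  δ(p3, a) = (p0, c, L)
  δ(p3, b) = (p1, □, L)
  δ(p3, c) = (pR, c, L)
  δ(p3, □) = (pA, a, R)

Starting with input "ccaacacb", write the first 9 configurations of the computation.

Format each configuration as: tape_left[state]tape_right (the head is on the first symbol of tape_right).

Transitions applied:
Step 1: δ(p0, c) = (p1, b, L)
Step 2: δ(p1, □) = (p0, b, L)
Step 3: δ(p0, □) = (p3, □, R)
Step 4: δ(p3, b) = (p1, □, L)
Step 5: δ(p1, □) = (p0, b, L)
Step 6: δ(p0, □) = (p3, □, R)
Step 7: δ(p3, b) = (p1, □, L)
Step 8: δ(p1, □) = (p0, b, L)

The first 9 configurations are:
[p0]ccaacacb ⊢ [p1]□bcaacacb ⊢ [p0]□bbcaacacb ⊢ □[p3]bbcaacacb ⊢ [p1]□□bcaacacb ⊢ [p0]□b□bcaacacb ⊢ □[p3]b□bcaacacb ⊢ [p1]□□□bcaacacb ⊢ [p0]□b□□bcaacacb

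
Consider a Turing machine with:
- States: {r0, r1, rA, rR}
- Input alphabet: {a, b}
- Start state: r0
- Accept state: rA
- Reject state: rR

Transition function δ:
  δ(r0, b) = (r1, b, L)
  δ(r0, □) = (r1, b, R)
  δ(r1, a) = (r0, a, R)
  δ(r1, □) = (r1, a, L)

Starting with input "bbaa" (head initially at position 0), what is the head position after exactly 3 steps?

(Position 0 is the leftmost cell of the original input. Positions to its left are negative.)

Execution trace (head position shown):
Step 0: [r0]bbaa  (head at position 0)
Step 1: move left → [r1]□bbaa  (head at position -1)
Step 2: move left → [r1]□abbaa  (head at position -2)
Step 3: move left → [r1]□aabbaa  (head at position -3)

After 3 steps, the head is at position -3.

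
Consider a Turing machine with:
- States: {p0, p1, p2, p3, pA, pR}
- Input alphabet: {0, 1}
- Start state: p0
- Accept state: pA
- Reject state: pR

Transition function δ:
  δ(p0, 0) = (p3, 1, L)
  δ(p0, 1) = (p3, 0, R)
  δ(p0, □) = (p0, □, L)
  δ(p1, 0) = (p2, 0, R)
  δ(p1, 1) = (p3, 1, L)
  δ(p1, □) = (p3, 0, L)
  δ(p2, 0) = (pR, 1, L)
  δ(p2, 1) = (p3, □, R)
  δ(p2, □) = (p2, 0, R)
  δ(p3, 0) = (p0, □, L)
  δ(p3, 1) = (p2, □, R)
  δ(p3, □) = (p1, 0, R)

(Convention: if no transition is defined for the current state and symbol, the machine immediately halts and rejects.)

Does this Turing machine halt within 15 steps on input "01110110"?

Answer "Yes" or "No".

Execution trace:
Initial: [p0]01110110
Step 1: δ(p0, 0) = (p3, 1, L) → [p3]□11110110
Step 2: δ(p3, □) = (p1, 0, R) → 0[p1]11110110
Step 3: δ(p1, 1) = (p3, 1, L) → [p3]011110110
Step 4: δ(p3, 0) = (p0, □, L) → [p0]□□11110110
Step 5: δ(p0, □) = (p0, □, L) → [p0]□□□11110110
Step 6: δ(p0, □) = (p0, □, L) → [p0]□□□□11110110
Step 7: δ(p0, □) = (p0, □, L) → [p0]□□□□□11110110
Step 8: δ(p0, □) = (p0, □, L) → [p0]□□□□□□11110110
Step 9: δ(p0, □) = (p0, □, L) → [p0]□□□□□□□11110110
Step 10: δ(p0, □) = (p0, □, L) → [p0]□□□□□□□□11110110
Step 11: δ(p0, □) = (p0, □, L) → [p0]□□□□□□□□□11110110
Step 12: δ(p0, □) = (p0, □, L) → [p0]□□□□□□□□□□11110110
Step 13: δ(p0, □) = (p0, □, L) → [p0]□□□□□□□□□□□11110110
Step 14: δ(p0, □) = (p0, □, L) → [p0]□□□□□□□□□□□□11110110
Step 15: δ(p0, □) = (p0, □, L) → [p0]□□□□□□□□□□□□□11110110

The machine has not reached a halting state after 15 steps.
The machine did not halt within the 15-step bound.

Answer: No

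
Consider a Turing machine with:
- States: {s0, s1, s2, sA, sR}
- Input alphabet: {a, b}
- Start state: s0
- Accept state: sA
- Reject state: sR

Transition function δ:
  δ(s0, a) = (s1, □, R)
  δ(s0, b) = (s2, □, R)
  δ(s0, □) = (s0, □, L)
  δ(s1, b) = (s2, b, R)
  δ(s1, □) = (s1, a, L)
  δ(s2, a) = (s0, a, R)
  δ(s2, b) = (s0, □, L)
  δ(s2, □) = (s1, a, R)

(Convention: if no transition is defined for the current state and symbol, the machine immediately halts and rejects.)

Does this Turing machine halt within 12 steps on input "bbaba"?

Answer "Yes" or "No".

Execution trace:
Initial: [s0]bbaba
Step 1: δ(s0, b) = (s2, □, R) → □[s2]baba
Step 2: δ(s2, b) = (s0, □, L) → [s0]□□aba
Step 3: δ(s0, □) = (s0, □, L) → [s0]□□□aba
Step 4: δ(s0, □) = (s0, □, L) → [s0]□□□□aba
Step 5: δ(s0, □) = (s0, □, L) → [s0]□□□□□aba
Step 6: δ(s0, □) = (s0, □, L) → [s0]□□□□□□aba
Step 7: δ(s0, □) = (s0, □, L) → [s0]□□□□□□□aba
Step 8: δ(s0, □) = (s0, □, L) → [s0]□□□□□□□□aba
Step 9: δ(s0, □) = (s0, □, L) → [s0]□□□□□□□□□aba
Step 10: δ(s0, □) = (s0, □, L) → [s0]□□□□□□□□□□aba
Step 11: δ(s0, □) = (s0, □, L) → [s0]□□□□□□□□□□□aba
Step 12: δ(s0, □) = (s0, □, L) → [s0]□□□□□□□□□□□□aba

The machine has not reached a halting state after 12 steps.
The machine did not halt within the 12-step bound.

Answer: No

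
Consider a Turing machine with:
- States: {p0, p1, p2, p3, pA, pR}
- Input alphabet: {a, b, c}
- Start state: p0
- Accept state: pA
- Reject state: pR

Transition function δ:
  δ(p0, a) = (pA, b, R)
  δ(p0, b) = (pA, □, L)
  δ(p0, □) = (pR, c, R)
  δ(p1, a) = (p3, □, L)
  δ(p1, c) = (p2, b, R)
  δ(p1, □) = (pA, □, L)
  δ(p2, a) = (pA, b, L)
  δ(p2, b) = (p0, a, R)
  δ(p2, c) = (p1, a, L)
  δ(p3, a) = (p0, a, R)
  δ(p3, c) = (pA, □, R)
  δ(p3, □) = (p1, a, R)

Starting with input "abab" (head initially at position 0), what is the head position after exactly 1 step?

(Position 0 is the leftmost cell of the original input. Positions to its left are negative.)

Execution trace (head position shown):
Step 0: [p0]abab  (head at position 0)
Step 1: move right → b[pA]bab  (head at position 1)

After 1 step, the head is at position 1.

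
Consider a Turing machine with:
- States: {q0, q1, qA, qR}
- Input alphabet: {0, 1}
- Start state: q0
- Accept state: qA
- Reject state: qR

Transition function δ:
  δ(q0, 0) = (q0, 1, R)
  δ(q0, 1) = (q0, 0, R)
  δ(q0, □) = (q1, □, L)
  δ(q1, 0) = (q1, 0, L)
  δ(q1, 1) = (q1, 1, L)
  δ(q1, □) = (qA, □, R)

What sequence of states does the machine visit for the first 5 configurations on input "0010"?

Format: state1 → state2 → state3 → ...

Execution trace:
Initial: [q0]0010
Step 1: δ(q0, 0) = (q0, 1, R) → 1[q0]010
Step 2: δ(q0, 0) = (q0, 1, R) → 11[q0]10
Step 3: δ(q0, 1) = (q0, 0, R) → 110[q0]0
Step 4: δ(q0, 0) = (q0, 1, R) → 1101[q0]□

State sequence: q0 → q0 → q0 → q0 → q0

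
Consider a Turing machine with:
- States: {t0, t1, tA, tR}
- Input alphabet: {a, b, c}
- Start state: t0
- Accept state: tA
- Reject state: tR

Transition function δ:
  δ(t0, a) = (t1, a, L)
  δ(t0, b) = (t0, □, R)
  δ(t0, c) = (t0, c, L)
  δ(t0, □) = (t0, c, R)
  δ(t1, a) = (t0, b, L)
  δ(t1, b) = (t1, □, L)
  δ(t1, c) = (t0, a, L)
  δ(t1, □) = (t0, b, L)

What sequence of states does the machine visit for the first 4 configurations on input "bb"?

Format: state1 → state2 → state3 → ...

Execution trace:
Initial: [t0]bb
Step 1: δ(t0, b) = (t0, □, R) → □[t0]b
Step 2: δ(t0, b) = (t0, □, R) → □□[t0]□
Step 3: δ(t0, □) = (t0, c, R) → □□c[t0]□

State sequence: t0 → t0 → t0 → t0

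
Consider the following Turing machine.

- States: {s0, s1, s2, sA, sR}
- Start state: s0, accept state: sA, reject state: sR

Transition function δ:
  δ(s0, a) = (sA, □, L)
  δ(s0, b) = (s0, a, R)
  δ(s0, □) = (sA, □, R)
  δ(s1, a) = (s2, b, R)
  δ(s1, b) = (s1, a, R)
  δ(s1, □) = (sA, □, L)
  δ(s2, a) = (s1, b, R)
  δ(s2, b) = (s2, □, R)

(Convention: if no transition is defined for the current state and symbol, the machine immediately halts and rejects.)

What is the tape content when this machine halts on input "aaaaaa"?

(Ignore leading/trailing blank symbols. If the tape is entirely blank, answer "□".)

Execution trace:
Initial: [s0]aaaaaa
Step 1: δ(s0, a) = (sA, □, L) → [sA]□□aaaaa

The machine reaches the accept state sA and halts.

Final tape (ignoring leading/trailing blanks): aaaaa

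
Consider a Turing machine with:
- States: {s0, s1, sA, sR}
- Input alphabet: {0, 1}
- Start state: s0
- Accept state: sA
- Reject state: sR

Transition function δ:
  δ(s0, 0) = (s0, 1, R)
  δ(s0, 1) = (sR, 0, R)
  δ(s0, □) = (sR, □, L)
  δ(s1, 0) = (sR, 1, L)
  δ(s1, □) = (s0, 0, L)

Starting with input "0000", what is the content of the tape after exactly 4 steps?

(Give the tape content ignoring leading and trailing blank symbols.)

Execution trace:
Initial: [s0]0000
Step 1: δ(s0, 0) = (s0, 1, R) → 1[s0]000
Step 2: δ(s0, 0) = (s0, 1, R) → 11[s0]00
Step 3: δ(s0, 0) = (s0, 1, R) → 111[s0]0
Step 4: δ(s0, 0) = (s0, 1, R) → 1111[s0]□

After 4 steps, the tape (ignoring leading/trailing blanks) is: 1111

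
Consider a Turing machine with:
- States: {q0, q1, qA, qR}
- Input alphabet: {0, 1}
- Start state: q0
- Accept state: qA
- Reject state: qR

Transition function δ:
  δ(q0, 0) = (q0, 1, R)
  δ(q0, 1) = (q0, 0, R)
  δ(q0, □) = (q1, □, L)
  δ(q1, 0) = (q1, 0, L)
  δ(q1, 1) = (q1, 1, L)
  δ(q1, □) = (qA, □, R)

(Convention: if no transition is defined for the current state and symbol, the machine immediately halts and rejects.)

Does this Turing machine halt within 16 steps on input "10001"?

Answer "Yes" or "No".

Execution trace:
Initial: [q0]10001
Step 1: δ(q0, 1) = (q0, 0, R) → 0[q0]0001
Step 2: δ(q0, 0) = (q0, 1, R) → 01[q0]001
Step 3: δ(q0, 0) = (q0, 1, R) → 011[q0]01
Step 4: δ(q0, 0) = (q0, 1, R) → 0111[q0]1
Step 5: δ(q0, 1) = (q0, 0, R) → 01110[q0]□
Step 6: δ(q0, □) = (q1, □, L) → 0111[q1]0□
Step 7: δ(q1, 0) = (q1, 0, L) → 011[q1]10□
Step 8: δ(q1, 1) = (q1, 1, L) → 01[q1]110□
Step 9: δ(q1, 1) = (q1, 1, L) → 0[q1]1110□
Step 10: δ(q1, 1) = (q1, 1, L) → [q1]01110□
Step 11: δ(q1, 0) = (q1, 0, L) → [q1]□01110□
Step 12: δ(q1, □) = (qA, □, R) → □[qA]01110□

The machine reaches the accept state qA and halts.
The machine halted after 12 steps (within the 16-step bound).

Answer: Yes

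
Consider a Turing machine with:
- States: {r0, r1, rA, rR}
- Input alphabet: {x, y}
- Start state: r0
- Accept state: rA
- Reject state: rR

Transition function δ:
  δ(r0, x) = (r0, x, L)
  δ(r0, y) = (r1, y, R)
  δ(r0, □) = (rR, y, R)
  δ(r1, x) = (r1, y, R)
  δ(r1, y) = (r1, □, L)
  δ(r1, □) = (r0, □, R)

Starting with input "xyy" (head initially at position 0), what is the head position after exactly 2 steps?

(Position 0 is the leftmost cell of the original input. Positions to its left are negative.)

Execution trace (head position shown):
Step 0: [r0]xyy  (head at position 0)
Step 1: move left → [r0]□xyy  (head at position -1)
Step 2: move right → y[rR]xyy  (head at position 0)

After 2 steps, the head is at position 0.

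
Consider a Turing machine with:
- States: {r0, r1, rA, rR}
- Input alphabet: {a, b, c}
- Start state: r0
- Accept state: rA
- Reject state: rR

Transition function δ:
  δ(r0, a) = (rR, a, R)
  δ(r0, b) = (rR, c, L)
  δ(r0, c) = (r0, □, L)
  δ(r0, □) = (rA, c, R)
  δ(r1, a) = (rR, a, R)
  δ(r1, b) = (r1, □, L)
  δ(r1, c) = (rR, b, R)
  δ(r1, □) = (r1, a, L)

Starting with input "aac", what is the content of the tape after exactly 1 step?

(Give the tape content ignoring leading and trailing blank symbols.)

Execution trace:
Initial: [r0]aac
Step 1: δ(r0, a) = (rR, a, R) → a[rR]ac

The machine reaches the reject state rR and halts.

After 1 step, the tape (ignoring leading/trailing blanks) is: aac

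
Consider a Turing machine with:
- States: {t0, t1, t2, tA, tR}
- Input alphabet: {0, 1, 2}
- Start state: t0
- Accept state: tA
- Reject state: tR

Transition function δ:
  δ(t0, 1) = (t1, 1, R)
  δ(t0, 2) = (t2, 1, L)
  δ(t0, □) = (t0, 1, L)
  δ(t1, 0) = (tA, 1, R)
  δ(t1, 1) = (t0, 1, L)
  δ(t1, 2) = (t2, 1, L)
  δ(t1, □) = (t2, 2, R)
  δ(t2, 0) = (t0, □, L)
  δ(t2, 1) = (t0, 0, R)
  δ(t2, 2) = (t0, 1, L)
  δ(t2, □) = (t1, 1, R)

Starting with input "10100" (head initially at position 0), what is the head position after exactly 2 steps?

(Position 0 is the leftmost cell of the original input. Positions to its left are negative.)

Execution trace (head position shown):
Step 0: [t0]10100  (head at position 0)
Step 1: move right → 1[t1]0100  (head at position 1)
Step 2: move right → 11[tA]100  (head at position 2)

After 2 steps, the head is at position 2.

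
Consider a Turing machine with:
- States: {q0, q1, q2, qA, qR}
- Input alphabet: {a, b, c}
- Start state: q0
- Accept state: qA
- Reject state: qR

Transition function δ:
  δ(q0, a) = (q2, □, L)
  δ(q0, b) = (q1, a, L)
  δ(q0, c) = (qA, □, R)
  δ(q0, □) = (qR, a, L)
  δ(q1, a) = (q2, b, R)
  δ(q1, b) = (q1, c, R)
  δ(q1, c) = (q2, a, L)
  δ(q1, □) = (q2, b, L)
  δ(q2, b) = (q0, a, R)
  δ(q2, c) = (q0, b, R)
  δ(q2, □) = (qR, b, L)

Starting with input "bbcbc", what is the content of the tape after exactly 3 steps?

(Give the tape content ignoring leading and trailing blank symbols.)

Execution trace:
Initial: [q0]bbcbc
Step 1: δ(q0, b) = (q1, a, L) → [q1]□abcbc
Step 2: δ(q1, □) = (q2, b, L) → [q2]□babcbc
Step 3: δ(q2, □) = (qR, b, L) → [qR]□bbabcbc

The machine reaches the reject state qR and halts.

After 3 steps, the tape (ignoring leading/trailing blanks) is: bbabcbc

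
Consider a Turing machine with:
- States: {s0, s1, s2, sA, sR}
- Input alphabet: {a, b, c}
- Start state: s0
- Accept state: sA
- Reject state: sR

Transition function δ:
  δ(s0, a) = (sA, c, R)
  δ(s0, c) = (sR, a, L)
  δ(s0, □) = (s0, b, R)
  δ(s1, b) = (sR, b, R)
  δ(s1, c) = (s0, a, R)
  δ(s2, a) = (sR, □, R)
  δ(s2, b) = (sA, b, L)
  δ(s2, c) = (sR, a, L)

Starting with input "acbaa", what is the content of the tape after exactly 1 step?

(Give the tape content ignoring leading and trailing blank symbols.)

Execution trace:
Initial: [s0]acbaa
Step 1: δ(s0, a) = (sA, c, R) → c[sA]cbaa

The machine reaches the accept state sA and halts.

After 1 step, the tape (ignoring leading/trailing blanks) is: ccbaa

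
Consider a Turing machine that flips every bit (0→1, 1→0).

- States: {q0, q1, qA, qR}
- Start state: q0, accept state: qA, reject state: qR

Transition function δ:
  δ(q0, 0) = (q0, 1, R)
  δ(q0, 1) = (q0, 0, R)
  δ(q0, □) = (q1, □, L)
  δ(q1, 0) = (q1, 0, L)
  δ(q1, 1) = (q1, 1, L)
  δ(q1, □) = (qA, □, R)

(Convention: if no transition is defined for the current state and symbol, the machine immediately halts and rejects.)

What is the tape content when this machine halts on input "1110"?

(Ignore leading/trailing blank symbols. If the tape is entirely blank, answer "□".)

Execution trace:
Initial: [q0]1110
Step 1: δ(q0, 1) = (q0, 0, R) → 0[q0]110
Step 2: δ(q0, 1) = (q0, 0, R) → 00[q0]10
Step 3: δ(q0, 1) = (q0, 0, R) → 000[q0]0
Step 4: δ(q0, 0) = (q0, 1, R) → 0001[q0]□
Step 5: δ(q0, □) = (q1, □, L) → 000[q1]1□
Step 6: δ(q1, 1) = (q1, 1, L) → 00[q1]01□
Step 7: δ(q1, 0) = (q1, 0, L) → 0[q1]001□
Step 8: δ(q1, 0) = (q1, 0, L) → [q1]0001□
Step 9: δ(q1, 0) = (q1, 0, L) → [q1]□0001□
Step 10: δ(q1, □) = (qA, □, R) → □[qA]0001□

The machine reaches the accept state qA and halts.

Final tape (ignoring leading/trailing blanks): 0001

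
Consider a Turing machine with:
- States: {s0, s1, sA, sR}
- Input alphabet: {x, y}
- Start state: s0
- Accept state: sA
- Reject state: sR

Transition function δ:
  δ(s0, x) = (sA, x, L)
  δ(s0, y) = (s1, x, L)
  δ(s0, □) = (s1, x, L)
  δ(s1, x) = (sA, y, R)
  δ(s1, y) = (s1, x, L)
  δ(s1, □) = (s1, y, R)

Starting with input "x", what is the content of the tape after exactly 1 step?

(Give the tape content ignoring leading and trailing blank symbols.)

Execution trace:
Initial: [s0]x
Step 1: δ(s0, x) = (sA, x, L) → [sA]□x

The machine reaches the accept state sA and halts.

After 1 step, the tape (ignoring leading/trailing blanks) is: x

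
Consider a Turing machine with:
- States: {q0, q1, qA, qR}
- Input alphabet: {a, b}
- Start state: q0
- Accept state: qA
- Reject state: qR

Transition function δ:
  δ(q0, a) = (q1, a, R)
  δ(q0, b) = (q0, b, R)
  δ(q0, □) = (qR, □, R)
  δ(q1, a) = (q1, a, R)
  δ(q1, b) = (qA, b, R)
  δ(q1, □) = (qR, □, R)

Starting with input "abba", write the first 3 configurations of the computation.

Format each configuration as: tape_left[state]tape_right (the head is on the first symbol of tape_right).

Transitions applied:
Step 1: δ(q0, a) = (q1, a, R)
Step 2: δ(q1, b) = (qA, b, R)

The first 3 configurations are:
[q0]abba ⊢ a[q1]bba ⊢ ab[qA]ba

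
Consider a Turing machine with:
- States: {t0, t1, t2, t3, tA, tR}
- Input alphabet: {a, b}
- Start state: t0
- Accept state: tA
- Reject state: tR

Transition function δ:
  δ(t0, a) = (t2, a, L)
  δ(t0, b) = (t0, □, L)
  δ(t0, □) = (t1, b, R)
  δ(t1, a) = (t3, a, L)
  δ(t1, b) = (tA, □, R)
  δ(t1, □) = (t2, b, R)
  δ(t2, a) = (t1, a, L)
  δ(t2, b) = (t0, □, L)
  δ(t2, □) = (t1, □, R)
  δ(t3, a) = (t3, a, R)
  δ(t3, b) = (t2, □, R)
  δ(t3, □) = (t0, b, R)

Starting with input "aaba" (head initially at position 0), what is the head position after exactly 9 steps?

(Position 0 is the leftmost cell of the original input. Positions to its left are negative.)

Execution trace (head position shown):
Step 0: [t0]aaba  (head at position 0)
Step 1: move left → [t2]□aaba  (head at position -1)
Step 2: move right → □[t1]aaba  (head at position 0)
Step 3: move left → [t3]□aaba  (head at position -1)
Step 4: move right → b[t0]aaba  (head at position 0)
Step 5: move left → [t2]baaba  (head at position -1)
Step 6: move left → [t0]□□aaba  (head at position -2)
Step 7: move right → b[t1]□aaba  (head at position -1)
Step 8: move right → bb[t2]aaba  (head at position 0)
Step 9: move left → b[t1]baaba  (head at position -1)

After 9 steps, the head is at position -1.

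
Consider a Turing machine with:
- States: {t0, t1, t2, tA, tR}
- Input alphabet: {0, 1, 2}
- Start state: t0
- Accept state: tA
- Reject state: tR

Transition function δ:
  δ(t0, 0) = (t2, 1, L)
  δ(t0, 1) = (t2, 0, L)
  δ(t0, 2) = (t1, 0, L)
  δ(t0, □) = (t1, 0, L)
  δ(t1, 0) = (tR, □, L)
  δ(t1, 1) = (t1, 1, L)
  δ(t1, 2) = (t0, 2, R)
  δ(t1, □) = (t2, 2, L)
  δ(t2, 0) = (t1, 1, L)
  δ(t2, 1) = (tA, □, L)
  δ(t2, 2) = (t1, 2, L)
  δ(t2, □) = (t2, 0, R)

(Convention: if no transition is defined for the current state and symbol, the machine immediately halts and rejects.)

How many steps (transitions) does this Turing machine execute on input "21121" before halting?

Execution trace:
Initial: [t0]21121
Step 1: δ(t0, 2) = (t1, 0, L) → [t1]□01121
Step 2: δ(t1, □) = (t2, 2, L) → [t2]□201121
Step 3: δ(t2, □) = (t2, 0, R) → 0[t2]201121
Step 4: δ(t2, 2) = (t1, 2, L) → [t1]0201121
Step 5: δ(t1, 0) = (tR, □, L) → [tR]□□201121

The machine reaches the reject state tR and halts.

The machine executed 5 steps before halting.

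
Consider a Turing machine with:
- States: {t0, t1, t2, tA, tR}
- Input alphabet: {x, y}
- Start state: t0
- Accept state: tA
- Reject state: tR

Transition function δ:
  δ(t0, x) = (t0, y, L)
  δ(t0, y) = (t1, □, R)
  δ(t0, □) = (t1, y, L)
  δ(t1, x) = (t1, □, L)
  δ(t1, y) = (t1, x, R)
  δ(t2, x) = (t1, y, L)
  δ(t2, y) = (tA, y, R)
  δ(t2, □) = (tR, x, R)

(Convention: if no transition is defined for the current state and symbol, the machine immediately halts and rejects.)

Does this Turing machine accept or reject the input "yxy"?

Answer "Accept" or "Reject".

Execution trace:
Initial: [t0]yxy
Step 1: δ(t0, y) = (t1, □, R) → □[t1]xy
Step 2: δ(t1, x) = (t1, □, L) → [t1]□□y

No transition is defined for δ(t1, □). By convention the machine halts and rejects.

Answer: Reject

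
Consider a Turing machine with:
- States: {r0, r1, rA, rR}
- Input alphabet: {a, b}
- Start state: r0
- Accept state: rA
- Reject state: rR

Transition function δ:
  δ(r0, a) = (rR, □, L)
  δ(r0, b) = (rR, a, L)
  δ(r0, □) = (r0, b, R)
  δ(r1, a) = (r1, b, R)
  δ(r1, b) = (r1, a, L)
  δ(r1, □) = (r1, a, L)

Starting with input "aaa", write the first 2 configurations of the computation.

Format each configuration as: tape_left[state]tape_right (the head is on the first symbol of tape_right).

Transitions applied:
Step 1: δ(r0, a) = (rR, □, L)

The first 2 configurations are:
[r0]aaa ⊢ [rR]□□aa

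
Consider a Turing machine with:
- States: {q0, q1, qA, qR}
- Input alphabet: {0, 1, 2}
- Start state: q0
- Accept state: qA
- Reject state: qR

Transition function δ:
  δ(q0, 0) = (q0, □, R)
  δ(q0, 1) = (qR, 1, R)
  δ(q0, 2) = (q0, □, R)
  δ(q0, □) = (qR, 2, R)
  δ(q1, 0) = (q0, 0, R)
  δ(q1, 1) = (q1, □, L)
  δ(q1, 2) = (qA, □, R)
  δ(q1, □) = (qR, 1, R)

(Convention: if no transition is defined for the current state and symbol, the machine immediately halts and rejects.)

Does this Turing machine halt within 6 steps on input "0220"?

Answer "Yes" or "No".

Execution trace:
Initial: [q0]0220
Step 1: δ(q0, 0) = (q0, □, R) → □[q0]220
Step 2: δ(q0, 2) = (q0, □, R) → □□[q0]20
Step 3: δ(q0, 2) = (q0, □, R) → □□□[q0]0
Step 4: δ(q0, 0) = (q0, □, R) → □□□□[q0]□
Step 5: δ(q0, □) = (qR, 2, R) → □□□□2[qR]□

The machine reaches the reject state qR and halts.
The machine halted after 5 steps (within the 6-step bound).

Answer: Yes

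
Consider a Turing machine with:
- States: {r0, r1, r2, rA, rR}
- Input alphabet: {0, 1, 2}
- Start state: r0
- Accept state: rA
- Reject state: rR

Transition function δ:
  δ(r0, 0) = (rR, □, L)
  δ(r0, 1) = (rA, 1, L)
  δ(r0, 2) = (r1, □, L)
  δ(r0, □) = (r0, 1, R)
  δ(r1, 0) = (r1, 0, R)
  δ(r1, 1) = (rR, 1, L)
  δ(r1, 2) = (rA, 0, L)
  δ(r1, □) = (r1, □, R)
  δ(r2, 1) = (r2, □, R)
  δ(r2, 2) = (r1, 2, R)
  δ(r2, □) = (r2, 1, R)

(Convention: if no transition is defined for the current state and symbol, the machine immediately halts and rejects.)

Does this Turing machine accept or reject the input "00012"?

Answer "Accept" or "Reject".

Execution trace:
Initial: [r0]00012
Step 1: δ(r0, 0) = (rR, □, L) → [rR]□□0012

The machine reaches the reject state rR and halts.

Answer: Reject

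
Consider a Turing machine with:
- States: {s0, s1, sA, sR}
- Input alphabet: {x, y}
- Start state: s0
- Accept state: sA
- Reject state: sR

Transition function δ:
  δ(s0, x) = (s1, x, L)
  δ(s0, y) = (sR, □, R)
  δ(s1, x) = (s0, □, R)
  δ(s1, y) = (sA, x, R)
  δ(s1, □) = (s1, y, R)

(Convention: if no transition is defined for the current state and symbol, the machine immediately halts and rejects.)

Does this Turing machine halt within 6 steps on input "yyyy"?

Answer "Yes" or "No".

Execution trace:
Initial: [s0]yyyy
Step 1: δ(s0, y) = (sR, □, R) → □[sR]yyy

The machine reaches the reject state sR and halts.
The machine halted after 1 step (within the 6-step bound).

Answer: Yes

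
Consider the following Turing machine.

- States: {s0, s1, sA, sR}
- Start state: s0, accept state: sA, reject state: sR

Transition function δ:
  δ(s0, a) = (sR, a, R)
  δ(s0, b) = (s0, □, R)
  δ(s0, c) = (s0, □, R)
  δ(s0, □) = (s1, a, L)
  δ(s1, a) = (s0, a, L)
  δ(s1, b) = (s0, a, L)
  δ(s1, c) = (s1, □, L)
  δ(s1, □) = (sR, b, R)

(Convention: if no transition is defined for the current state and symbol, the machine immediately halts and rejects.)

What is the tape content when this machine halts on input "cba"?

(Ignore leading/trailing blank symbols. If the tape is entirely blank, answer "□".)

Execution trace:
Initial: [s0]cba
Step 1: δ(s0, c) = (s0, □, R) → □[s0]ba
Step 2: δ(s0, b) = (s0, □, R) → □□[s0]a
Step 3: δ(s0, a) = (sR, a, R) → □□a[sR]□

The machine reaches the reject state sR and halts.

Final tape (ignoring leading/trailing blanks): a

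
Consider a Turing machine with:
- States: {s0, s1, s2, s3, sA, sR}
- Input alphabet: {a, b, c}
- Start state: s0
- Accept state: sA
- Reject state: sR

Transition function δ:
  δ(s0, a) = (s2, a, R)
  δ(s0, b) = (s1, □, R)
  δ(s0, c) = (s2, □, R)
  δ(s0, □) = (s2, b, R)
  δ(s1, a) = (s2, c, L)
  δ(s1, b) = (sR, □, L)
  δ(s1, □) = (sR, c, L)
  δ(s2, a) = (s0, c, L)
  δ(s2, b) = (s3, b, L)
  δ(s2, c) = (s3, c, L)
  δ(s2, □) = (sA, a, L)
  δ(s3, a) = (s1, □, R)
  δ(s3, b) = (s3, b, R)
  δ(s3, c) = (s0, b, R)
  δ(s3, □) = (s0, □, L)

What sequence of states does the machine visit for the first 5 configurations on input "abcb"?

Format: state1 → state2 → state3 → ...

Execution trace:
Initial: [s0]abcb
Step 1: δ(s0, a) = (s2, a, R) → a[s2]bcb
Step 2: δ(s2, b) = (s3, b, L) → [s3]abcb
Step 3: δ(s3, a) = (s1, □, R) → □[s1]bcb
Step 4: δ(s1, b) = (sR, □, L) → [sR]□□cb

The machine reaches the reject state sR and halts.

State sequence: s0 → s2 → s3 → s1 → sR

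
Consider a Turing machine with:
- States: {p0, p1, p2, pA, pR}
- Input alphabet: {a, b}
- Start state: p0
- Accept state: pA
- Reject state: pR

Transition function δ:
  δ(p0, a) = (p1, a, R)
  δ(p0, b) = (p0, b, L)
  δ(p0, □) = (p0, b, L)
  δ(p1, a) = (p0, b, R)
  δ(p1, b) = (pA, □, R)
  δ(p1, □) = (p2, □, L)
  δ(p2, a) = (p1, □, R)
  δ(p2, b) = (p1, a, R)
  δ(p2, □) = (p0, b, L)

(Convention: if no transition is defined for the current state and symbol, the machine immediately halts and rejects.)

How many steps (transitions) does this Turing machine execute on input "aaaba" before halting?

Execution trace:
Initial: [p0]aaaba
Step 1: δ(p0, a) = (p1, a, R) → a[p1]aaba
Step 2: δ(p1, a) = (p0, b, R) → ab[p0]aba
Step 3: δ(p0, a) = (p1, a, R) → aba[p1]ba
Step 4: δ(p1, b) = (pA, □, R) → aba□[pA]a

The machine reaches the accept state pA and halts.

The machine executed 4 steps before halting.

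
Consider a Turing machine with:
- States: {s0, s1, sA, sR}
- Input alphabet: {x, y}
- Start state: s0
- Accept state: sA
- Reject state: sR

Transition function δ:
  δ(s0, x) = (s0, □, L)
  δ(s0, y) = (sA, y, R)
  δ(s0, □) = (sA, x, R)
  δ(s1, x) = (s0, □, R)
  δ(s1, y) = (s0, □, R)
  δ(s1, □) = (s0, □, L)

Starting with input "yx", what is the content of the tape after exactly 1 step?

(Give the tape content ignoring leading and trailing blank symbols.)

Execution trace:
Initial: [s0]yx
Step 1: δ(s0, y) = (sA, y, R) → y[sA]x

The machine reaches the accept state sA and halts.

After 1 step, the tape (ignoring leading/trailing blanks) is: yx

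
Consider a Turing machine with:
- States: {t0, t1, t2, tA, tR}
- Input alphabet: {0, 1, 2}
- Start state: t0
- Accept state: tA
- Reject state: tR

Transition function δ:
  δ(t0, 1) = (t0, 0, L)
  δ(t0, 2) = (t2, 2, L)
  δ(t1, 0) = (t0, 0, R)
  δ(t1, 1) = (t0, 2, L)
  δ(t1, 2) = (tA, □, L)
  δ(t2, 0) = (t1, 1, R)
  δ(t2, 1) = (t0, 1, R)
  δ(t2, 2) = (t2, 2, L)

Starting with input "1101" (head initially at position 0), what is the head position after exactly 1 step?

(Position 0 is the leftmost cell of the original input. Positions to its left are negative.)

Execution trace (head position shown):
Step 0: [t0]1101  (head at position 0)
Step 1: move left → [t0]□0101  (head at position -1)

After 1 step, the head is at position -1.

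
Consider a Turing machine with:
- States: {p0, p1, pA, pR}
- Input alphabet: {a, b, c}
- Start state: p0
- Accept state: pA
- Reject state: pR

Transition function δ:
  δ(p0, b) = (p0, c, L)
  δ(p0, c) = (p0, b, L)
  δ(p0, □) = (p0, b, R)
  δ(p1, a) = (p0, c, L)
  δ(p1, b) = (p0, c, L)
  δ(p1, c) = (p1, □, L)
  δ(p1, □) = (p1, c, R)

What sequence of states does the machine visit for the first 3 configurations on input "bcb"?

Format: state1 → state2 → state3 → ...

Execution trace:
Initial: [p0]bcb
Step 1: δ(p0, b) = (p0, c, L) → [p0]□ccb
Step 2: δ(p0, □) = (p0, b, R) → b[p0]ccb

State sequence: p0 → p0 → p0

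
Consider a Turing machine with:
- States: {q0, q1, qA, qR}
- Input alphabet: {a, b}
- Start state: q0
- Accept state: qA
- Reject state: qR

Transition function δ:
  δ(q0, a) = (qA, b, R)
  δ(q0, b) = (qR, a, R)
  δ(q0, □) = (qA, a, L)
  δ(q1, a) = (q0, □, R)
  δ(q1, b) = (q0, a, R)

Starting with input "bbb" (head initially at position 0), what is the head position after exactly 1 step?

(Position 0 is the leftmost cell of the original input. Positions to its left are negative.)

Execution trace (head position shown):
Step 0: [q0]bbb  (head at position 0)
Step 1: move right → a[qR]bb  (head at position 1)

After 1 step, the head is at position 1.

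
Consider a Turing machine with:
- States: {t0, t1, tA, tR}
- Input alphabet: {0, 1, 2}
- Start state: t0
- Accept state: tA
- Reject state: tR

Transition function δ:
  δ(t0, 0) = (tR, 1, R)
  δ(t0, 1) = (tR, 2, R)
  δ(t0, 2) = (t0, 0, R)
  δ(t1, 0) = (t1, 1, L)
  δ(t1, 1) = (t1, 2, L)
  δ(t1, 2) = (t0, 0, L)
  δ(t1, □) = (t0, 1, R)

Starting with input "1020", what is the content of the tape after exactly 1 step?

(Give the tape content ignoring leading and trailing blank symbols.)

Execution trace:
Initial: [t0]1020
Step 1: δ(t0, 1) = (tR, 2, R) → 2[tR]020

The machine reaches the reject state tR and halts.

After 1 step, the tape (ignoring leading/trailing blanks) is: 2020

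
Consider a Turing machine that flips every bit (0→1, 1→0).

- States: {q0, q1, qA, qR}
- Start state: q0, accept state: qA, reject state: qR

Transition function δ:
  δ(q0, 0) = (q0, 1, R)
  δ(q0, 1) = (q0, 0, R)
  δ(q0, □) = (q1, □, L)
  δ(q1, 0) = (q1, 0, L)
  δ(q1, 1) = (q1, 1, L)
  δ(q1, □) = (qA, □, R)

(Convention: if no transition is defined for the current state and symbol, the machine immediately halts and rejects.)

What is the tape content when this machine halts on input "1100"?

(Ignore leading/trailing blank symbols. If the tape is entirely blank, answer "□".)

Execution trace:
Initial: [q0]1100
Step 1: δ(q0, 1) = (q0, 0, R) → 0[q0]100
Step 2: δ(q0, 1) = (q0, 0, R) → 00[q0]00
Step 3: δ(q0, 0) = (q0, 1, R) → 001[q0]0
Step 4: δ(q0, 0) = (q0, 1, R) → 0011[q0]□
Step 5: δ(q0, □) = (q1, □, L) → 001[q1]1□
Step 6: δ(q1, 1) = (q1, 1, L) → 00[q1]11□
Step 7: δ(q1, 1) = (q1, 1, L) → 0[q1]011□
Step 8: δ(q1, 0) = (q1, 0, L) → [q1]0011□
Step 9: δ(q1, 0) = (q1, 0, L) → [q1]□0011□
Step 10: δ(q1, □) = (qA, □, R) → □[qA]0011□

The machine reaches the accept state qA and halts.

Final tape (ignoring leading/trailing blanks): 0011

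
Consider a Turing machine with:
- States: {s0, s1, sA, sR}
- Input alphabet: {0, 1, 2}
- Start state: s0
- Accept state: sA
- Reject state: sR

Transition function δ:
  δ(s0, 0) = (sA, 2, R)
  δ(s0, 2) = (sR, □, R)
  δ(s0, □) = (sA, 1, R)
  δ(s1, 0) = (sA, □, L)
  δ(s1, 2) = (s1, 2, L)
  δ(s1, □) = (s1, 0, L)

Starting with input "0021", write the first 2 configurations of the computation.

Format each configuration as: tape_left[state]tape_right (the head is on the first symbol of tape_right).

Transitions applied:
Step 1: δ(s0, 0) = (sA, 2, R)

The first 2 configurations are:
[s0]0021 ⊢ 2[sA]021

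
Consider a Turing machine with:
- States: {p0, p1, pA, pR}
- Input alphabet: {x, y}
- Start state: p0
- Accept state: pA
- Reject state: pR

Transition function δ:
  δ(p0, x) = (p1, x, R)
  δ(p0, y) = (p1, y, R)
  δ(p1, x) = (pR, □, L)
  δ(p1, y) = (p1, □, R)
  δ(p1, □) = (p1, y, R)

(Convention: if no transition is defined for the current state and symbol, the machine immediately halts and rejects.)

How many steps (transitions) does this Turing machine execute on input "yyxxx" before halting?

Execution trace:
Initial: [p0]yyxxx
Step 1: δ(p0, y) = (p1, y, R) → y[p1]yxxx
Step 2: δ(p1, y) = (p1, □, R) → y□[p1]xxx
Step 3: δ(p1, x) = (pR, □, L) → y[pR]□□xx

The machine reaches the reject state pR and halts.

The machine executed 3 steps before halting.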